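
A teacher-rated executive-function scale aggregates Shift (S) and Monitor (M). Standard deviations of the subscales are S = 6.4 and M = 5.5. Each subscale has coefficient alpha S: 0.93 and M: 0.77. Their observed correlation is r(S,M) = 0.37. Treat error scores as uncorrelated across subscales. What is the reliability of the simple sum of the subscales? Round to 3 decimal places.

0.899

Var(S+M) = 6.4² + 5.5² + 2·[6.4·5.5·0.37] = 71.21 + 26.048 = 97.258.
Because errors are independent across components, Cov(Tᵢ,Tⱼ) = Cov(Xᵢ,Xⱼ); the off-diagonal part of the true-score variance is the same as above.
True-score variance = [6.4²·0.93 + 5.5²·0.77] + 26.048 = 61.3853 + 26.048 = 87.4333.
Reliability = 87.4333 / 97.258 = 0.899.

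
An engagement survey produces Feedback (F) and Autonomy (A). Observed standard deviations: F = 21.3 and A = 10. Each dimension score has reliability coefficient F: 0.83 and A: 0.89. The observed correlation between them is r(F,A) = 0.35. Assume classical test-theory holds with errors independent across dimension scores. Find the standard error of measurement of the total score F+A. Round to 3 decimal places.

9.388

Var(total) = 553.69 + 149.1 = 702.79.
True-score variance = 465.563 + 149.1 = 614.663, so reliability = 0.8746.
Error variance = 702.79 − 614.663 = 88.1273; SEM = √88.1273 = 9.388.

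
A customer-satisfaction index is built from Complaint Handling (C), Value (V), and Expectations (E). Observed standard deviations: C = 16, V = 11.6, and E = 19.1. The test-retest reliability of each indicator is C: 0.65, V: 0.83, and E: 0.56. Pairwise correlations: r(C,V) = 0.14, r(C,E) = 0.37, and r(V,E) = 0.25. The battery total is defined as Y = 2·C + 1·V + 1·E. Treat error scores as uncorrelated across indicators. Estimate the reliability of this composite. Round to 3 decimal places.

0.753

Var(Y) = 2²·16² + 11.6² + 19.1² + 2·[2·16·11.6·0.14 + 2·16·19.1·0.37 + 11.6·19.1·0.25] = 1523.37 + 667.004 = 2190.37.
Under uncorrelated errors the observed covariances equal the true-score covariances, so only the own-variance terms attenuate.
True-score variance = [2²·16²·0.65 + 11.6²·0.83 + 19.1²·0.56] + 667.004 = 981.578 + 667.004 = 1648.58.
Reliability = 1648.58 / 2190.37 = 0.753.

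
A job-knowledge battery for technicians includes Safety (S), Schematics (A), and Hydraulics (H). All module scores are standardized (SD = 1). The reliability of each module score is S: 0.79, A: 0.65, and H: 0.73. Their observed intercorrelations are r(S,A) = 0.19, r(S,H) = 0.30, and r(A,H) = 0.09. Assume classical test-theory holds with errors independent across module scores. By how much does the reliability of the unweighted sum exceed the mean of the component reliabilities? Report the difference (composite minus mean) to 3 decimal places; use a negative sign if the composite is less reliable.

0.077

Var(sum) = 3 + 1.16 = 4.16; true-score variance = 2.17 + 1.16 = 3.33; composite reliability = 0.8005.
Mean component reliability = 0.7233.
Difference = 0.8005 − 0.7233 = 0.077.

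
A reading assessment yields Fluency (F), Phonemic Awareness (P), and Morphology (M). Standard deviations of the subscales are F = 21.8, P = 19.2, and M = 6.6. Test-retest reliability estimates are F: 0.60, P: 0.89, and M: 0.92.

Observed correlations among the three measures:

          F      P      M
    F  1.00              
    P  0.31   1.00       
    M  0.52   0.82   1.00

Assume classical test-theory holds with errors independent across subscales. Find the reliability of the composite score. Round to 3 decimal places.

Var(F+P+M) = 21.8² + 19.2² + 6.6² + 2·[21.8·19.2·0.31 + 21.8·6.6·0.52 + 19.2·6.6·0.82] = 887.44 + 616.963 = 1504.4.
Because errors are independent across components, Cov(Tᵢ,Tⱼ) = Cov(Xᵢ,Xⱼ); the off-diagonal part of the true-score variance is the same as above.
True-score variance = [21.8²·0.60 + 19.2²·0.89 + 6.6²·0.92] + 616.963 = 653.309 + 616.963 = 1270.27.
Reliability = 1270.27 / 1504.4 = 0.844.

0.844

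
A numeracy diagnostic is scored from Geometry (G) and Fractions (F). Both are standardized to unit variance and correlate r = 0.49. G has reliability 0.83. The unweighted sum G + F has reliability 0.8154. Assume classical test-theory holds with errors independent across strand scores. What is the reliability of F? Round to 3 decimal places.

0.620

Var(G+F) = 2 + 2·0.49 = 2.980.
True-score variance = ρ_G + ρ_F + 2·0.49, so 0.8154 = (0.83 + ρ_F + 0.98) / 2.980.
ρ_F = 0.8154·2.980 − 0.83 − 0.98 = 0.620.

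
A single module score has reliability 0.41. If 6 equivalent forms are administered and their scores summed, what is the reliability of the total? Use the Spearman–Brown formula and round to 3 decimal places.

0.807

ρ_k = kρ / (1 + (k−1)ρ) = 6·0.41 / (1 + 5·0.41) = 2.460 / 3.050 = 0.807.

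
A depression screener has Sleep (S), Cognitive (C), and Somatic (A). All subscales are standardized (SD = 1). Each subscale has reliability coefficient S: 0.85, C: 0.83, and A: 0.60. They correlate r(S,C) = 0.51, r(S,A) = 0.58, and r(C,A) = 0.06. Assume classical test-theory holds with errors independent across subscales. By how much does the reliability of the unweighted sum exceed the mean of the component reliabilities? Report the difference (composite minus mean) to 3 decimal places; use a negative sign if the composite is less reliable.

Var(sum) = 3 + 2.3 = 5.3; true-score variance = 2.28 + 2.3 = 4.58; composite reliability = 0.8642.
Mean component reliability = 0.7600.
Difference = 0.8642 − 0.7600 = 0.104.

0.104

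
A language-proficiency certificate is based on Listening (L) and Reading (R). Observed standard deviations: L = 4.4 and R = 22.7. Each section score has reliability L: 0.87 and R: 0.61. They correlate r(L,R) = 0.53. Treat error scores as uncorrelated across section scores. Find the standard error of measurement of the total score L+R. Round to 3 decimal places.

14.265

Var(total) = 534.65 + 105.873 = 640.523.
True-score variance = 331.17 + 105.873 = 437.043, so reliability = 0.6823.
Error variance = 640.523 − 437.043 = 203.48; SEM = √203.48 = 14.265.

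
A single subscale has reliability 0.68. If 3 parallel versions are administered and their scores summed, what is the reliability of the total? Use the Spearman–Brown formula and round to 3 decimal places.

ρ_k = kρ / (1 + (k−1)ρ) = 3·0.68 / (1 + 2·0.68) = 2.040 / 2.360 = 0.864.

0.864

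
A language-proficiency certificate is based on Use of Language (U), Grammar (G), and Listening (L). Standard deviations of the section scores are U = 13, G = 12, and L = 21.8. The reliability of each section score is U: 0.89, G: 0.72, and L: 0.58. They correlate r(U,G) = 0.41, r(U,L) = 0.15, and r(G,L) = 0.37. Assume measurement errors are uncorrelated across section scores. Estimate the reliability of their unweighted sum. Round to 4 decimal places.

0.7836

Var(U+G+L) = 13² + 12² + 21.8² + 2·[13·12·0.41 + 13·21.8·0.15 + 12·21.8·0.37] = 788.24 + 406.524 = 1194.76.
Because errors are independent across components, Cov(Tᵢ,Tⱼ) = Cov(Xᵢ,Xⱼ); the off-diagonal part of the true-score variance is the same as above.
True-score variance = [13²·0.89 + 12²·0.72 + 21.8²·0.58] + 406.524 = 529.729 + 406.524 = 936.253.
Reliability = 936.253 / 1194.76 = 0.7836.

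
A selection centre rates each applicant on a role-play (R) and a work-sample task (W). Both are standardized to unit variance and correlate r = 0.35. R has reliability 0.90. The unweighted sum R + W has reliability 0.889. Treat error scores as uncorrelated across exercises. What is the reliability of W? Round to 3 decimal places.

0.800

Var(R+W) = 2 + 2·0.35 = 2.700.
True-score variance = ρ_R + ρ_W + 2·0.35, so 0.889 = (0.90 + ρ_W + 0.70) / 2.700.
ρ_W = 0.889·2.700 − 0.90 − 0.70 = 0.800.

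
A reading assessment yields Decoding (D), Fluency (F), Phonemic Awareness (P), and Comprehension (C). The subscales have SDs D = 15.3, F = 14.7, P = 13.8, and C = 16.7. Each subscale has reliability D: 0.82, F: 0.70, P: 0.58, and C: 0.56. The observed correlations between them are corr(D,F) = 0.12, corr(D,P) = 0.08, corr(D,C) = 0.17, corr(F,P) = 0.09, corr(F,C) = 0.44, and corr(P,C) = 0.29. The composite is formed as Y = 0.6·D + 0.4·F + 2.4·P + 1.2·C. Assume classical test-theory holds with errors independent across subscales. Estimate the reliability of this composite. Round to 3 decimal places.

Var(Y) = 0.6²·15.3² + 0.4²·14.7² + 2.4²·13.8² + 1.2²·16.7² + 2·[0.24·15.3·14.7·0.12 + 1.44·15.3·13.8·0.08 + 0.72·15.3·16.7·0.17 + 0.96·14.7·13.8·0.09 + 0.48·14.7·16.7·0.44 + 2.88·13.8·16.7·0.29] = 1617.38 + 647.86 = 2265.24.
Under uncorrelated errors the observed covariances equal the true-score covariances, so only the own-variance terms attenuate.
True-score variance = [0.6²·15.3²·0.82 + 0.4²·14.7²·0.70 + 2.4²·13.8²·0.58 + 1.2²·16.7²·0.56] + 647.86 = 954.424 + 647.86 = 1602.28.
Reliability = 1602.28 / 2265.24 = 0.707.

0.707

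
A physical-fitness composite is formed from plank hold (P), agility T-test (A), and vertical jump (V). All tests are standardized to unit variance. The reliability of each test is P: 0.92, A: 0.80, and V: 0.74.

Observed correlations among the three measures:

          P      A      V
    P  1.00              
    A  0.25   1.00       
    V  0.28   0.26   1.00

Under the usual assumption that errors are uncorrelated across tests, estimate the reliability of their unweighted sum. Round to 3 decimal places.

0.882

Var(P+A+V) = 3 + 2·[0.25 + 0.28 + 0.26] = 3 + 1.58 = 4.58.
With uncorrelated errors the cross-covariances are all true-score covariance, so they carry over unchanged; only the diagonal terms shrink to ρᵢσᵢ².
True-score variance = [0.92 + 0.80 + 0.74] + 1.58 = 2.46 + 1.58 = 4.04.
Reliability = 4.04 / 4.58 = 0.882.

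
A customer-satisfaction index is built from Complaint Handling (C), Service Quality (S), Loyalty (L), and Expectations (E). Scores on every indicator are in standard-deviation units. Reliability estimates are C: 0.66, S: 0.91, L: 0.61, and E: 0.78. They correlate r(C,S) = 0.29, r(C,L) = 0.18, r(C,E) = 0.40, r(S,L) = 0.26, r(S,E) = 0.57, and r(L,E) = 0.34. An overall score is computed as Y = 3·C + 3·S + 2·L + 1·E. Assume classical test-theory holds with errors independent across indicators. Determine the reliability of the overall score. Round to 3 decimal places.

Var(Y) = 3² + 3² + 2² + 1 + 2·[9·0.29 + 6·0.18 + 3·0.40 + 6·0.26 + 3·0.57 + 2·0.34] = 23 + 17.68 = 40.68.
Under uncorrelated errors the observed covariances equal the true-score covariances, so only the own-variance terms attenuate.
True-score variance = [3²·0.66 + 3²·0.91 + 2²·0.61 + 0.78] + 17.68 = 17.35 + 17.68 = 35.03.
Reliability = 35.03 / 40.68 = 0.861.

0.861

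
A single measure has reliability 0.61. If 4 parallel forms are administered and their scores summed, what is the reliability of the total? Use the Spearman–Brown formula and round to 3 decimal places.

ρ_k = kρ / (1 + (k−1)ρ) = 4·0.61 / (1 + 3·0.61) = 2.440 / 2.830 = 0.862.

0.862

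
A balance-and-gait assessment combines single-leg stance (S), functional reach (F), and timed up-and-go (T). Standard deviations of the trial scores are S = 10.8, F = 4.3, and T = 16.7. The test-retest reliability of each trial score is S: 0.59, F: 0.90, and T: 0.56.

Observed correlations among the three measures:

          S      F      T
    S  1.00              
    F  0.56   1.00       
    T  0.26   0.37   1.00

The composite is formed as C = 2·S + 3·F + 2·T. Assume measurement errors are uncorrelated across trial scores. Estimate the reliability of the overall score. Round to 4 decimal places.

0.7463

Var(C) = 2²·10.8² + 3²·4.3² + 2²·16.7² + 2·[6·10.8·4.3·0.56 + 4·10.8·16.7·0.26 + 6·4.3·16.7·0.37] = 1748.53 + 1006.06 = 2754.59.
Under uncorrelated errors the observed covariances equal the true-score covariances, so only the own-variance terms attenuate.
True-score variance = [2²·10.8²·0.59 + 3²·4.3²·0.90 + 2²·16.7²·0.56] + 1006.06 = 1049.75 + 1006.06 = 2055.82.
Reliability = 2055.82 / 2754.59 = 0.7463.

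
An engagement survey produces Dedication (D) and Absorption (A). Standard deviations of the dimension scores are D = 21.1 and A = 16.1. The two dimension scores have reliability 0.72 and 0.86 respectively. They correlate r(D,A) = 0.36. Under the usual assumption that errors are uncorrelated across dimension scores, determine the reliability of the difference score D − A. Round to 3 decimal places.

0.650

Var(D−A) = 21.1² + 16.1² − 2·21.1·16.1·0.36 = 704.42 − 244.591 = 459.829.
With uncorrelated errors the cross-covariances are all true-score covariance, so they carry over unchanged; only the diagonal terms shrink to ρᵢσᵢ².
True-score variance = [21.1²·0.72 + 16.1²·0.86] − 244.591 = 543.472 − 244.591 = 298.881.
Reliability = 298.881 / 459.829 = 0.650.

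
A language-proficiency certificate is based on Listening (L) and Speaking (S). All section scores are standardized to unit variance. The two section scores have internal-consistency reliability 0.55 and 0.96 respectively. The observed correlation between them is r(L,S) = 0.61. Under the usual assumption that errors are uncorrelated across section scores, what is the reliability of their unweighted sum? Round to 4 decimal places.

Var(L+S) = 2 + 2·[0.61] = 2 + 1.22 = 3.22.
Under uncorrelated errors the observed covariances equal the true-score covariances, so only the own-variance terms attenuate.
True-score variance = [0.55 + 0.96] + 1.22 = 1.51 + 1.22 = 2.73.
Reliability = 2.73 / 3.22 = 0.8478.

0.8478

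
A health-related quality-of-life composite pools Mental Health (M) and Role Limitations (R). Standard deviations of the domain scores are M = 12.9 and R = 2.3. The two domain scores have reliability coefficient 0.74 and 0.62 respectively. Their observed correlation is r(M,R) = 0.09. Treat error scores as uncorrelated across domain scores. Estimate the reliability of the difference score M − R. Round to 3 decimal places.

0.728

Var(M−R) = 12.9² + 2.3² − 2·12.9·2.3·0.09 = 171.7 − 5.3406 = 166.359.
Under uncorrelated errors the observed covariances equal the true-score covariances, so only the own-variance terms attenuate.
True-score variance = [12.9²·0.74 + 2.3²·0.62] − 5.3406 = 126.423 − 5.3406 = 121.083.
Reliability = 121.083 / 166.359 = 0.728.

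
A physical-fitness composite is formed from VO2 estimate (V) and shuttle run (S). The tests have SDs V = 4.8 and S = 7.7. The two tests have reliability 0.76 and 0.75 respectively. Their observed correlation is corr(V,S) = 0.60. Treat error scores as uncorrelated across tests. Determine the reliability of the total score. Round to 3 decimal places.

Var(V+S) = 4.8² + 7.7² + 2·[4.8·7.7·0.60] = 82.33 + 44.352 = 126.682.
With uncorrelated errors the cross-covariances are all true-score covariance, so they carry over unchanged; only the diagonal terms shrink to ρᵢσᵢ².
True-score variance = [4.8²·0.76 + 7.7²·0.75] + 44.352 = 61.9779 + 44.352 = 106.33.
Reliability = 106.33 / 126.682 = 0.839.

0.839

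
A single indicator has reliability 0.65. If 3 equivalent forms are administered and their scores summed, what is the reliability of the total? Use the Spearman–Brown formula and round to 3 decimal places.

0.848

ρ_k = kρ / (1 + (k−1)ρ) = 3·0.65 / (1 + 2·0.65) = 1.950 / 2.300 = 0.848.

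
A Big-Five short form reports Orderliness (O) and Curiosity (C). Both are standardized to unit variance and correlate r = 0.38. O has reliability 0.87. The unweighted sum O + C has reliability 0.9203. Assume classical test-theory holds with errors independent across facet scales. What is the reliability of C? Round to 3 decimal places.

0.910

Var(O+C) = 2 + 2·0.38 = 2.760.
True-score variance = ρ_O + ρ_C + 2·0.38, so 0.9203 = (0.87 + ρ_C + 0.76) / 2.760.
ρ_C = 0.9203·2.760 − 0.87 − 0.76 = 0.910.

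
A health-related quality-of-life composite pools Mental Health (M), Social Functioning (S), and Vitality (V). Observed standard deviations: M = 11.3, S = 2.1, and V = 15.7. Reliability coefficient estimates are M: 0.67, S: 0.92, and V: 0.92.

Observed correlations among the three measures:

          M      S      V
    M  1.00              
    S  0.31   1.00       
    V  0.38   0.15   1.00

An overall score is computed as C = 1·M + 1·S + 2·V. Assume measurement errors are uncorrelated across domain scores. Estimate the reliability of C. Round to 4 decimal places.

0.9147

Var(C) = 11.3² + 2.1² + 2²·15.7² + 2·[11.3·2.1·0.31 + 2·11.3·15.7·0.38 + 2·2.1·15.7·0.15] = 1118.06 + 304.158 = 1422.22.
With uncorrelated errors the cross-covariances are all true-score covariance, so they carry over unchanged; only the diagonal terms shrink to ρᵢσᵢ².
True-score variance = [11.3²·0.67 + 2.1²·0.92 + 2²·15.7²·0.92] + 304.158 = 996.693 + 304.158 = 1300.85.
Reliability = 1300.85 / 1422.22 = 0.9147.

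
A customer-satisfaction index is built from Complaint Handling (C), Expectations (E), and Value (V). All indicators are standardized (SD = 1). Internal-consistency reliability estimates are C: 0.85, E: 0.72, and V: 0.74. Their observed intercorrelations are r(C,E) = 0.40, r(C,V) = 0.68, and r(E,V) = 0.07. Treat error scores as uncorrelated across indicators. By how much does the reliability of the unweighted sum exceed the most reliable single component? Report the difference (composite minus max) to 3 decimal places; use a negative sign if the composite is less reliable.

Var(sum) = 3 + 2.3 = 5.3; true-score variance = 2.31 + 2.3 = 4.61; composite reliability = 0.8698.
Max component reliability = 0.8500.
Difference = 0.8698 − 0.8500 = 0.020.

0.020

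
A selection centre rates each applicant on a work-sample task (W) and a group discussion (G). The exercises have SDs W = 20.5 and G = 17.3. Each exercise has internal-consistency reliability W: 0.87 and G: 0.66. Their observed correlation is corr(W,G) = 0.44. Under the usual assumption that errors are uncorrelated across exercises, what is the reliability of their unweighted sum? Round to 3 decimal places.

0.848

Var(W+G) = 20.5² + 17.3² + 2·[20.5·17.3·0.44] = 719.54 + 312.092 = 1031.63.
With uncorrelated errors the cross-covariances are all true-score covariance, so they carry over unchanged; only the diagonal terms shrink to ρᵢσᵢ².
True-score variance = [20.5²·0.87 + 17.3²·0.66] + 312.092 = 563.149 + 312.092 = 875.241.
Reliability = 875.241 / 1031.63 = 0.848.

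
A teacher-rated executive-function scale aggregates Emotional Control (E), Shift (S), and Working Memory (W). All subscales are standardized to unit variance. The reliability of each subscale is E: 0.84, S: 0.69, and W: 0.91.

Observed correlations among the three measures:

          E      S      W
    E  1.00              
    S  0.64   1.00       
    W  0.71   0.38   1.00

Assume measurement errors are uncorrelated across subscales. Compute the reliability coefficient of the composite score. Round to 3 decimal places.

Var(E+S+W) = 3 + 2·[0.64 + 0.71 + 0.38] = 3 + 3.46 = 6.46.
Under uncorrelated errors the observed covariances equal the true-score covariances, so only the own-variance terms attenuate.
True-score variance = [0.84 + 0.69 + 0.91] + 3.46 = 2.44 + 3.46 = 5.9.
Reliability = 5.9 / 6.46 = 0.913.

0.913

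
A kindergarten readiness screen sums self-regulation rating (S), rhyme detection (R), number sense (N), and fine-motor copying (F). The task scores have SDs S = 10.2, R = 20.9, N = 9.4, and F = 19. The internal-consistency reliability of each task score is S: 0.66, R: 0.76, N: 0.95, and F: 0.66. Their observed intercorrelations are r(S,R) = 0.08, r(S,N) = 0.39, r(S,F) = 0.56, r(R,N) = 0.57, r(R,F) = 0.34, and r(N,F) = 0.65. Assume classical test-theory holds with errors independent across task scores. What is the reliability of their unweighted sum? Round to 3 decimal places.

Var(S+R+N+F) = 10.2² + 20.9² + 9.4² + 19² + 2·[10.2·20.9·0.08 + 10.2·9.4·0.39 + 10.2·19·0.56 + 20.9·9.4·0.57 + 20.9·19·0.34 + 9.4·19·0.65] = 990.21 + 1052.12 = 2042.33.
Because errors are independent across components, Cov(Tᵢ,Tⱼ) = Cov(Xᵢ,Xⱼ); the off-diagonal part of the true-score variance is the same as above.
True-score variance = [10.2²·0.66 + 20.9²·0.76 + 9.4²·0.95 + 19²·0.66] + 1052.12 = 722.844 + 1052.12 = 1774.97.
Reliability = 1774.97 / 2042.33 = 0.869.

0.869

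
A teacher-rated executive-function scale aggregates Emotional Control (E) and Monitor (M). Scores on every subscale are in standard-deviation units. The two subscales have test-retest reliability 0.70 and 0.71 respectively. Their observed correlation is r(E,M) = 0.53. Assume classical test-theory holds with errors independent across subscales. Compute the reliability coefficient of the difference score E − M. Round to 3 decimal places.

Var(E−M) = 1 + 1 − 2·0.53 = 2 − 1.06 = 0.94.
With uncorrelated errors the cross-covariances are all true-score covariance, so they carry over unchanged; only the diagonal terms shrink to ρᵢσᵢ².
True-score variance = [0.70 + 0.71] − 1.06 = 1.41 − 1.06 = 0.35.
Reliability = 0.35 / 0.94 = 0.372.

0.372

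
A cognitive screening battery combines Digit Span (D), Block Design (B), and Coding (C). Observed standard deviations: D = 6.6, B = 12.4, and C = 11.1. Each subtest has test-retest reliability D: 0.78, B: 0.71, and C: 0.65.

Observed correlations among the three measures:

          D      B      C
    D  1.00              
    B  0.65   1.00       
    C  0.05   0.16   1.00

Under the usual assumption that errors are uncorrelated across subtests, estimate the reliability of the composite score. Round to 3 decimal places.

Var(D+B+C) = 6.6² + 12.4² + 11.1² + 2·[6.6·12.4·0.65 + 6.6·11.1·0.05 + 12.4·11.1·0.16] = 320.53 + 157.763 = 478.293.
Because errors are independent across components, Cov(Tᵢ,Tⱼ) = Cov(Xᵢ,Xⱼ); the off-diagonal part of the true-score variance is the same as above.
True-score variance = [6.6²·0.78 + 12.4²·0.71 + 11.1²·0.65] + 157.763 = 223.233 + 157.763 = 380.996.
Reliability = 380.996 / 478.293 = 0.797.

0.797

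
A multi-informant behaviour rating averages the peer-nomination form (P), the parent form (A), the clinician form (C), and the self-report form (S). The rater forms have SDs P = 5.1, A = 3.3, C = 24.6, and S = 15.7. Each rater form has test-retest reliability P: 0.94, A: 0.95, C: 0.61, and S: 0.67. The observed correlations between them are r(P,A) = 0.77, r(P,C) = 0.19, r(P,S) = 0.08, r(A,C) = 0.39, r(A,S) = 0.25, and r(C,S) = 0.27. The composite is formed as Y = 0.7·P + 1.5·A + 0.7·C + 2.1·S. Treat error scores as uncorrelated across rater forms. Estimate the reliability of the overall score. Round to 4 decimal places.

0.7551

Var(Y) = 0.7²·5.1² + 1.5²·3.3² + 0.7²·24.6² + 2.1²·15.7² + 2·[1.05·5.1·3.3·0.77 + 0.49·5.1·24.6·0.19 + 1.47·5.1·15.7·0.08 + 1.05·3.3·24.6·0.39 + 3.15·3.3·15.7·0.25 + 1.47·24.6·15.7·0.27] = 1420.8 + 524.076 = 1944.87.
Because errors are independent across components, Cov(Tᵢ,Tⱼ) = Cov(Xᵢ,Xⱼ); the off-diagonal part of the true-score variance is the same as above.
True-score variance = [0.7²·5.1²·0.94 + 1.5²·3.3²·0.95 + 0.7²·24.6²·0.61 + 2.1²·15.7²·0.67] + 524.076 = 944.444 + 524.076 = 1468.52.
Reliability = 1468.52 / 1944.87 = 0.7551.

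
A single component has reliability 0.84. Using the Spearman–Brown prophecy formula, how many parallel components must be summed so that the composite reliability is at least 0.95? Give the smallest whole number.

k ≥ ρ*(1−ρ₁)/(ρ₁(1−ρ*)) = 0.95·0.16 / (0.84·0.05) = 3.619.
Smallest integer k = 4.

4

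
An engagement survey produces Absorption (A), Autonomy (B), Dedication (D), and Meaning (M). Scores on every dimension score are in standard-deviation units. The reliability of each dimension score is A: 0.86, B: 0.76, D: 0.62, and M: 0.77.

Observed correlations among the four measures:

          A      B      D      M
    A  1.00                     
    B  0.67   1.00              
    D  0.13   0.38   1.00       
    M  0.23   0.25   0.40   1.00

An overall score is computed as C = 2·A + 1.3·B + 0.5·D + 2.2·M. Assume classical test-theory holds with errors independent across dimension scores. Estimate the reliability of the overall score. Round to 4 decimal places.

0.8877

Var(C) = 2² + 1.3² + 0.5² + 2.2² + 2·[2.6·0.67 + 0.13 + 4.4·0.23 + 0.65·0.38 + 2.86·0.25 + 1.1·0.40] = 10.78 + 8.572 = 19.352.
Because errors are independent across components, Cov(Tᵢ,Tⱼ) = Cov(Xᵢ,Xⱼ); the off-diagonal part of the true-score variance is the same as above.
True-score variance = [2²·0.86 + 1.3²·0.76 + 0.5²·0.62 + 2.2²·0.77] + 8.572 = 8.6062 + 8.572 = 17.1782.
Reliability = 17.1782 / 19.352 = 0.8877.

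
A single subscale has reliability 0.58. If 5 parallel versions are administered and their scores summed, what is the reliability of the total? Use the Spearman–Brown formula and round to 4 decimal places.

ρ_k = kρ / (1 + (k−1)ρ) = 5·0.58 / (1 + 4·0.58) = 2.900 / 3.320 = 0.8735.

0.8735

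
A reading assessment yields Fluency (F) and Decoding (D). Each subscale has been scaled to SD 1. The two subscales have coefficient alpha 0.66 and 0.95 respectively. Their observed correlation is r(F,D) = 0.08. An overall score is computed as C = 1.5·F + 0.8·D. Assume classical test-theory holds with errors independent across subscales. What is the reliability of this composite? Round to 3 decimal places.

Var(C) = 1.5² + 0.8² + 2·[1.2·0.08] = 2.89 + 0.192 = 3.082.
Because errors are independent across components, Cov(Tᵢ,Tⱼ) = Cov(Xᵢ,Xⱼ); the off-diagonal part of the true-score variance is the same as above.
True-score variance = [1.5²·0.66 + 0.8²·0.95] + 0.192 = 2.093 + 0.192 = 2.285.
Reliability = 2.285 / 3.082 = 0.741.

0.741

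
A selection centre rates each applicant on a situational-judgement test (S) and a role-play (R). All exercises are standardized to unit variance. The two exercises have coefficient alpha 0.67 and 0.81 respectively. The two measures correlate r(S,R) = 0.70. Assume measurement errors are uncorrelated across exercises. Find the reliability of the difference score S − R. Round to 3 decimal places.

0.133

Var(S−R) = 1 + 1 − 2·0.70 = 2 − 1.4 = 0.6.
With uncorrelated errors the cross-covariances are all true-score covariance, so they carry over unchanged; only the diagonal terms shrink to ρᵢσᵢ².
True-score variance = [0.67 + 0.81] − 1.4 = 1.48 − 1.4 = 0.08.
Reliability = 0.08 / 0.6 = 0.133.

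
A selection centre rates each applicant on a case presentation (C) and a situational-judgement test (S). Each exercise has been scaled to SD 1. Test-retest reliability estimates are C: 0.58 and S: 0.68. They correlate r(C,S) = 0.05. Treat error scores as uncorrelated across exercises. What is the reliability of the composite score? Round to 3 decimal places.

0.648

Var(C+S) = 2 + 2·[0.05] = 2 + 0.1 = 2.1.
Under uncorrelated errors the observed covariances equal the true-score covariances, so only the own-variance terms attenuate.
True-score variance = [0.58 + 0.68] + 0.1 = 1.26 + 0.1 = 1.36.
Reliability = 1.36 / 2.1 = 0.648.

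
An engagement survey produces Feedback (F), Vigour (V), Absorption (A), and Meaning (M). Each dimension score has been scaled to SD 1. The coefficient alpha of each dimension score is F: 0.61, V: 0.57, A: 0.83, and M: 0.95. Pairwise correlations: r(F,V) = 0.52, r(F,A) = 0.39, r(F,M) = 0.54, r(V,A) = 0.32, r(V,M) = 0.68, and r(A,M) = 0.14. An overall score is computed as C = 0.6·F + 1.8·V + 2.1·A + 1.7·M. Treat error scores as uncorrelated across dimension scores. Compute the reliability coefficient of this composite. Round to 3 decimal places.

Var(C) = 0.6² + 1.8² + 2.1² + 1.7² + 2·[1.08·0.52 + 1.26·0.39 + 1.02·0.54 + 3.78·0.32 + 3.06·0.68 + 3.57·0.14] = 10.9 + 10.788 = 21.688.
Under uncorrelated errors the observed covariances equal the true-score covariances, so only the own-variance terms attenuate.
True-score variance = [0.6²·0.61 + 1.8²·0.57 + 2.1²·0.83 + 1.7²·0.95] + 10.788 = 8.4722 + 10.788 = 19.2602.
Reliability = 19.2602 / 21.688 = 0.888.

0.888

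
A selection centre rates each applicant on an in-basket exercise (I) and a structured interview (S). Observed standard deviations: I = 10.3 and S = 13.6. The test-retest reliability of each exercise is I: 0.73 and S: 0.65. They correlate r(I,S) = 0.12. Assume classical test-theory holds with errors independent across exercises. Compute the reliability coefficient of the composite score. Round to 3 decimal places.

Var(I+S) = 10.3² + 13.6² + 2·[10.3·13.6·0.12] = 291.05 + 33.6192 = 324.669.
Because errors are independent across components, Cov(Tᵢ,Tⱼ) = Cov(Xᵢ,Xⱼ); the off-diagonal part of the true-score variance is the same as above.
True-score variance = [10.3²·0.73 + 13.6²·0.65] + 33.6192 = 197.67 + 33.6192 = 231.289.
Reliability = 231.289 / 324.669 = 0.712.

0.712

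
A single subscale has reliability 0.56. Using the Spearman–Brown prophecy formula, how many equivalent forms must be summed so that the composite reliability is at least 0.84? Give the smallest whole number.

5

k ≥ ρ*(1−ρ₁)/(ρ₁(1−ρ*)) = 0.84·0.44 / (0.56·0.16) = 4.125.
Smallest integer k = 5.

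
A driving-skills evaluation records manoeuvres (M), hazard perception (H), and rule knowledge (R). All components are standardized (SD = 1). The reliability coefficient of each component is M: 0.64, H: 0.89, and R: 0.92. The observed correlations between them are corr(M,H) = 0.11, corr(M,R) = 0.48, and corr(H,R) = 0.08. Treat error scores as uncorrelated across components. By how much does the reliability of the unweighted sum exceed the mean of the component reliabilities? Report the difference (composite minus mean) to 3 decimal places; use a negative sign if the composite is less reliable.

Var(sum) = 3 + 1.34 = 4.34; true-score variance = 2.45 + 1.34 = 3.79; composite reliability = 0.8733.
Mean component reliability = 0.8167.
Difference = 0.8733 − 0.8167 = 0.057.

0.057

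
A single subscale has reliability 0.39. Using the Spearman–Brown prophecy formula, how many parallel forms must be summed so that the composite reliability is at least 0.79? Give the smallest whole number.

k ≥ ρ*(1−ρ₁)/(ρ₁(1−ρ*)) = 0.79·0.61 / (0.39·0.21) = 5.884.
Smallest integer k = 6.

6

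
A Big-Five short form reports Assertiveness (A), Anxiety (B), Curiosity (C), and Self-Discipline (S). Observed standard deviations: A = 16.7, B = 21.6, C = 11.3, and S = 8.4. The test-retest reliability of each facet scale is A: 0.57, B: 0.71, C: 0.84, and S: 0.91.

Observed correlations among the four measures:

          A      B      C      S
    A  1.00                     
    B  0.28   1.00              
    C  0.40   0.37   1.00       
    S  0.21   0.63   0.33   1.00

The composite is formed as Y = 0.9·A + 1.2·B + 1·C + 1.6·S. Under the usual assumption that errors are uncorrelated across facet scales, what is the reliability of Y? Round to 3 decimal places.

0.863

Var(Y) = 0.9²·16.7² + 1.2²·21.6² + 11.3² + 1.6²·8.4² + 2·[1.08·16.7·21.6·0.28 + 0.9·16.7·11.3·0.40 + 1.44·16.7·8.4·0.21 + 1.2·21.6·11.3·0.37 + 1.92·21.6·8.4·0.63 + 1.6·11.3·8.4·0.33] = 1206.07 + 1194.79 = 2400.87.
Under uncorrelated errors the observed covariances equal the true-score covariances, so only the own-variance terms attenuate.
True-score variance = [0.9²·16.7²·0.57 + 1.2²·21.6²·0.71 + 11.3²·0.84 + 1.6²·8.4²·0.91] + 1194.79 = 877.411 + 1194.79 = 2072.2.
Reliability = 2072.2 / 2400.87 = 0.863.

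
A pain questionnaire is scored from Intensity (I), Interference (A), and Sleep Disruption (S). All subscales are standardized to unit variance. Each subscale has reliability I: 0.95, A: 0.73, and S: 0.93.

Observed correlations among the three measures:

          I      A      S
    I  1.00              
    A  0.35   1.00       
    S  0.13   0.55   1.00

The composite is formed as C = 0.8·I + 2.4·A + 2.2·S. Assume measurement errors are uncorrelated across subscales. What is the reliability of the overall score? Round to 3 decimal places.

Var(C) = 0.8² + 2.4² + 2.2² + 2·[1.92·0.35 + 1.76·0.13 + 5.28·0.55] = 11.24 + 7.6096 = 18.8496.
Under uncorrelated errors the observed covariances equal the true-score covariances, so only the own-variance terms attenuate.
True-score variance = [0.8²·0.95 + 2.4²·0.73 + 2.2²·0.93] + 7.6096 = 9.314 + 7.6096 = 16.9236.
Reliability = 16.9236 / 18.8496 = 0.898.

0.898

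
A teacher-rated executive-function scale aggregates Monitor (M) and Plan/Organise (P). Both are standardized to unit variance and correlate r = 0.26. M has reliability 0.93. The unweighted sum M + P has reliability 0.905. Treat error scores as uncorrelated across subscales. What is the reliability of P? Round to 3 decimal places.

0.831

Var(M+P) = 2 + 2·0.26 = 2.520.
True-score variance = ρ_M + ρ_P + 2·0.26, so 0.905 = (0.93 + ρ_P + 0.52) / 2.520.
ρ_P = 0.905·2.520 − 0.93 − 0.52 = 0.831.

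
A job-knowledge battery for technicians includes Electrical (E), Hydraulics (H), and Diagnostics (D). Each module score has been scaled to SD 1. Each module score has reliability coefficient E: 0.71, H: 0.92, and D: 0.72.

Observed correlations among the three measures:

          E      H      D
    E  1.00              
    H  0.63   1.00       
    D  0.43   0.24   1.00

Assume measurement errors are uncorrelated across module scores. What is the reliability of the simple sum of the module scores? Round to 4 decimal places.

Var(E+H+D) = 3 + 2·[0.63 + 0.43 + 0.24] = 3 + 2.6 = 5.6.
With uncorrelated errors the cross-covariances are all true-score covariance, so they carry over unchanged; only the diagonal terms shrink to ρᵢσᵢ².
True-score variance = [0.71 + 0.92 + 0.72] + 2.6 = 2.35 + 2.6 = 4.95.
Reliability = 4.95 / 5.6 = 0.8839.

0.8839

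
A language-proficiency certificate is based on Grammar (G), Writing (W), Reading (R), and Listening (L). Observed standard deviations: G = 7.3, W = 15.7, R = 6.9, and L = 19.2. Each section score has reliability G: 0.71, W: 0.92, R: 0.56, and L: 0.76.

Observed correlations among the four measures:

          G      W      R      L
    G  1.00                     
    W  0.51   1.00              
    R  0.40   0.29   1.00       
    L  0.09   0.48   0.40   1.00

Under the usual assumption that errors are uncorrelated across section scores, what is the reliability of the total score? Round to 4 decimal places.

Var(G+W+R+L) = 7.3² + 15.7² + 6.9² + 19.2² + 2·[7.3·15.7·0.51 + 7.3·6.9·0.40 + 7.3·19.2·0.09 + 15.7·6.9·0.29 + 15.7·19.2·0.48 + 6.9·19.2·0.40] = 716.03 + 640.625 = 1356.65.
Because errors are independent across components, Cov(Tᵢ,Tⱼ) = Cov(Xᵢ,Xⱼ); the off-diagonal part of the true-score variance is the same as above.
True-score variance = [7.3²·0.71 + 15.7²·0.92 + 6.9²·0.56 + 19.2²·0.76] + 640.625 = 571.435 + 640.625 = 1212.06.
Reliability = 1212.06 / 1356.65 = 0.8934.

0.8934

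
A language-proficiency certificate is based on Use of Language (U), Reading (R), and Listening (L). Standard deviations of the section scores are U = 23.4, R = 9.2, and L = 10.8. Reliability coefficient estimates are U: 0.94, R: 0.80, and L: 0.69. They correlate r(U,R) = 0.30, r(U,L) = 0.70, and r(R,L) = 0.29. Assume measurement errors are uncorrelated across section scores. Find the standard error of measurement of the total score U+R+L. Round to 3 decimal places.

9.270

Var(total) = 748.84 + 540.605 = 1289.44.
True-score variance = 662.9 + 540.605 = 1203.5, so reliability = 0.9334.
Error variance = 1289.44 − 1203.5 = 85.94; SEM = √85.94 = 9.270.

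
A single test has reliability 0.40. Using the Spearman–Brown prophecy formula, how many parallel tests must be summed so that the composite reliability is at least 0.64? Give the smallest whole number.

3

k ≥ ρ*(1−ρ₁)/(ρ₁(1−ρ*)) = 0.64·0.60 / (0.40·0.36) = 2.667.
Smallest integer k = 3.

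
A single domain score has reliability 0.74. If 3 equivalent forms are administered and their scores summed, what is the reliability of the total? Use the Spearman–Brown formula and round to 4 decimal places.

ρ_k = kρ / (1 + (k−1)ρ) = 3·0.74 / (1 + 2·0.74) = 2.220 / 2.480 = 0.8952.

0.8952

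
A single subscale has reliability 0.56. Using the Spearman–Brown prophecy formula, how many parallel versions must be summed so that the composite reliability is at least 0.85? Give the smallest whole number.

5

k ≥ ρ*(1−ρ₁)/(ρ₁(1−ρ*)) = 0.85·0.44 / (0.56·0.15) = 4.452.
Smallest integer k = 5.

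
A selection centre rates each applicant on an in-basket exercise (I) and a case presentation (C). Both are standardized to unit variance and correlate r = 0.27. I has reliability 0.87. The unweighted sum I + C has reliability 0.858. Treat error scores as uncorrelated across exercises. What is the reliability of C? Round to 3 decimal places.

0.769

Var(I+C) = 2 + 2·0.27 = 2.540.
True-score variance = ρ_I + ρ_C + 2·0.27, so 0.858 = (0.87 + ρ_C + 0.54) / 2.540.
ρ_C = 0.858·2.540 − 0.87 − 0.54 = 0.769.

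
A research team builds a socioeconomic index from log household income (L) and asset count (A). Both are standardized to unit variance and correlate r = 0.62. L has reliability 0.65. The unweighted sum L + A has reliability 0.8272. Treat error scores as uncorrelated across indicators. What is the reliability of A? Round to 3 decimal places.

Var(L+A) = 2 + 2·0.62 = 3.240.
True-score variance = ρ_L + ρ_A + 2·0.62, so 0.8272 = (0.65 + ρ_A + 1.24) / 3.240.
ρ_A = 0.8272·3.240 − 0.65 − 1.24 = 0.790.

0.790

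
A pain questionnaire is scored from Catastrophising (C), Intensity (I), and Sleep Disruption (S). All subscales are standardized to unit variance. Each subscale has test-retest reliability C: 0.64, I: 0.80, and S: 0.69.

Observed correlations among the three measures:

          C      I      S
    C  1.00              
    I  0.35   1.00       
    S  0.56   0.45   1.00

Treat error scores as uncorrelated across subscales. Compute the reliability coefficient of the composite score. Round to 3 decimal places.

Var(C+I+S) = 3 + 2·[0.35 + 0.56 + 0.45] = 3 + 2.72 = 5.72.
Because errors are independent across components, Cov(Tᵢ,Tⱼ) = Cov(Xᵢ,Xⱼ); the off-diagonal part of the true-score variance is the same as above.
True-score variance = [0.64 + 0.80 + 0.69] + 2.72 = 2.13 + 2.72 = 4.85.
Reliability = 4.85 / 5.72 = 0.848.

0.848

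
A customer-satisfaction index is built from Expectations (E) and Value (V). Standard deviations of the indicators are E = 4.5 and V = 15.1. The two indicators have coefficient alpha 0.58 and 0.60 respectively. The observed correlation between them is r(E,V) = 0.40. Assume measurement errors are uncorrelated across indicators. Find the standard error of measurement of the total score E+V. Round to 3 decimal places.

Var(total) = 248.26 + 54.36 = 302.62.
True-score variance = 148.551 + 54.36 = 202.911, so reliability = 0.6705.
Error variance = 302.62 − 202.911 = 99.709; SEM = √99.709 = 9.985.

9.985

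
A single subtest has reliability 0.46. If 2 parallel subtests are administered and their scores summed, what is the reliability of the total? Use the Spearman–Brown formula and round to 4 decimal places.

0.6301

ρ_k = kρ / (1 + (k−1)ρ) = 2·0.46 / (1 + 1·0.46) = 0.920 / 1.460 = 0.6301.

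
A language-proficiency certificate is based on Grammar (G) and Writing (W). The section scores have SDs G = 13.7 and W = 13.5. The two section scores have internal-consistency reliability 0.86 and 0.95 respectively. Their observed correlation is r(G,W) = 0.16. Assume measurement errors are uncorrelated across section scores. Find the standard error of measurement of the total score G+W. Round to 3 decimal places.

5.949

Var(total) = 369.94 + 59.184 = 429.124.
True-score variance = 334.551 + 59.184 = 393.735, so reliability = 0.9175.
Error variance = 429.124 − 393.735 = 35.3891; SEM = √35.3891 = 5.949.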